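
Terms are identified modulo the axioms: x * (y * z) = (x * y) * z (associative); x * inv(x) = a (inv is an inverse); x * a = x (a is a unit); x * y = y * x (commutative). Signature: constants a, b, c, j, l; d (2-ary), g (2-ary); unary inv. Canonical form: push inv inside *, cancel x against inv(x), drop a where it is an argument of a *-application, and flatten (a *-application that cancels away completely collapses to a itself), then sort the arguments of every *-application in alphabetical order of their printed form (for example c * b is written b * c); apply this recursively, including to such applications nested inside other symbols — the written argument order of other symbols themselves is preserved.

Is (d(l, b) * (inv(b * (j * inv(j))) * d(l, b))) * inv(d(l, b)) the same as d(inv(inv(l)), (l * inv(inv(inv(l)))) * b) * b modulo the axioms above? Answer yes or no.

Answer: no — d(l, b) * inv(b) vs b * d(l, b)

Derivation:
Left:  (d(l, b) * (inv(b * (j * inv(j))) * d(l, b))) * inv(d(l, b))
  Push inv inside:  distribute inv over * and collapse double inv
  Inverses cancel:  j cancels
  Collect terms:  d(l, b) * inv(b)
Right:  d(inv(inv(l)), (l * inv(inv(inv(l)))) * b) * b
  Push inv inside:  distribute inv over * and collapse double inv
  Collect:  d(l, b) * b
  Order the arguments:  b * d(l, b)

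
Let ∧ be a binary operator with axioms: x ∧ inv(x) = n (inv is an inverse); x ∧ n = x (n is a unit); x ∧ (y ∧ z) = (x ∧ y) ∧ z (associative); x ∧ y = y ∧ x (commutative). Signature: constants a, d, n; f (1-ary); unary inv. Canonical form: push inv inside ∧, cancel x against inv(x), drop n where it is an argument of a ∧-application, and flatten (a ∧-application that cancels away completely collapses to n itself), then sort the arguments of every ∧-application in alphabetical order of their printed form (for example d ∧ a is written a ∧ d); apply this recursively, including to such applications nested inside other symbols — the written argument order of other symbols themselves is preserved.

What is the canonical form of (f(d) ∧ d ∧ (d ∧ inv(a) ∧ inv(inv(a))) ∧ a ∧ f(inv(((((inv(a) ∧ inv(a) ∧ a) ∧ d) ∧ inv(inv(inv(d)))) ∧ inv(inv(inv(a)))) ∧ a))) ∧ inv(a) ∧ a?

Push inv inside:  distribute inv over ∧ and collapse double inv
Combine occurrences:  f(d) ∧ d ∧ d ∧ a ∧ f(a)
Sort:  a ∧ d ∧ d ∧ f(a) ∧ f(d)

Answer: a ∧ d ∧ d ∧ f(a) ∧ f(d)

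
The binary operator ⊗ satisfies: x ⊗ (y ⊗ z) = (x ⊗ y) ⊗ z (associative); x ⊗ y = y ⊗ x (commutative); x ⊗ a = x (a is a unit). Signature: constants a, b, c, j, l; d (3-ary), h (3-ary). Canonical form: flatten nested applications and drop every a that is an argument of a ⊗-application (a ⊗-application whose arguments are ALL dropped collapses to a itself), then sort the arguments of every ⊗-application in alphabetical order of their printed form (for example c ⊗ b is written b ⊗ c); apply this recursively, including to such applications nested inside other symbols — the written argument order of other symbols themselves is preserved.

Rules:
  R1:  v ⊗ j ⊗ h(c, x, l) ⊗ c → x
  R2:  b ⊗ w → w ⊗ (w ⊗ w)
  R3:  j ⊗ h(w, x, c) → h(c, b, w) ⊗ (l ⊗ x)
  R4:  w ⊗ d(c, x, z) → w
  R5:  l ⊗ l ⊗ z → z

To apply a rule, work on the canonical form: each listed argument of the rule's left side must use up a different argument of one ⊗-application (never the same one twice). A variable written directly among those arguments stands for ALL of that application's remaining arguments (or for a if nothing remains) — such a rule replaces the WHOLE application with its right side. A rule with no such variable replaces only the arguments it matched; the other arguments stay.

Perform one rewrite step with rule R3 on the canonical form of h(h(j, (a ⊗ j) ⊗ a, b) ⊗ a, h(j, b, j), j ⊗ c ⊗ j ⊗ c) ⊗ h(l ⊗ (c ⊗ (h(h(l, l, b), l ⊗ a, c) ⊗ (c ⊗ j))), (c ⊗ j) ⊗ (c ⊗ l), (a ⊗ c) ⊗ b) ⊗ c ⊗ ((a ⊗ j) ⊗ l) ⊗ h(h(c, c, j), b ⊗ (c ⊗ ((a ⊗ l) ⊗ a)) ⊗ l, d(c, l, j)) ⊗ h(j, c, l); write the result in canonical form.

Canonical form:  c ⊗ h(c ⊗ c ⊗ h(h(l, l, b), l, c) ⊗ j ⊗ l, c ⊗ c ⊗ j ⊗ l, b ⊗ c) ⊗ h(h(c, c, j), b ⊗ c ⊗ l ⊗ l, d(c, l, j)) ⊗ h(h(j, j, b), h(j, b, j), c ⊗ c ⊗ j ⊗ j) ⊗ h(j, c, l) ⊗ j ⊗ l
Match R3:  consume h(h(l, l, b), l, c), j;  w := h(l, l, b), x := l
Result:  c ⊗ h(c ⊗ c ⊗ h(c, b, h(l, l, b)) ⊗ l ⊗ l ⊗ l, c ⊗ c ⊗ j ⊗ l, b ⊗ c) ⊗ h(h(c, c, j), b ⊗ c ⊗ l ⊗ l, d(c, l, j)) ⊗ h(h(j, j, b), h(j, b, j), c ⊗ c ⊗ j ⊗ j) ⊗ h(j, c, l) ⊗ j ⊗ l

Answer: c ⊗ h(c ⊗ c ⊗ h(c, b, h(l, l, b)) ⊗ l ⊗ l ⊗ l, c ⊗ c ⊗ j ⊗ l, b ⊗ c) ⊗ h(h(c, c, j), b ⊗ c ⊗ l ⊗ l, d(c, l, j)) ⊗ h(h(j, j, b), h(j, b, j), c ⊗ c ⊗ j ⊗ j) ⊗ h(j, c, l) ⊗ j ⊗ l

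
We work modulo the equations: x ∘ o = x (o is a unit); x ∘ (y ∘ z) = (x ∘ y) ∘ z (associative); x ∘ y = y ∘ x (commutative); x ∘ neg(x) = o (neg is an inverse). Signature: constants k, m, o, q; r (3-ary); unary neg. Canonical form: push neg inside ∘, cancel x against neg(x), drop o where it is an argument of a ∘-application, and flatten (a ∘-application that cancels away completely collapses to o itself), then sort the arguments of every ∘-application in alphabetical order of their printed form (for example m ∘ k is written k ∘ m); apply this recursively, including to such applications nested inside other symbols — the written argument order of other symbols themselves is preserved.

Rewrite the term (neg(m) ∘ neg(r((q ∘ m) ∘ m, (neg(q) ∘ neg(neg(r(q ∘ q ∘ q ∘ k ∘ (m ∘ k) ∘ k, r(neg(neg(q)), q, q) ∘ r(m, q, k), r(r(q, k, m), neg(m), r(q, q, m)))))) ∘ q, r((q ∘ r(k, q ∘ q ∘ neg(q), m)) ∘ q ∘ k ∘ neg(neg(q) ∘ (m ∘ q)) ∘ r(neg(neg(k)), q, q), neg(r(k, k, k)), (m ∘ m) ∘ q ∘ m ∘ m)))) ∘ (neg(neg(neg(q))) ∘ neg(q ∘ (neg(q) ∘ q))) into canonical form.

Push neg inside:  distribute neg over ∘ and collapse double neg
Collect terms:  neg(m) ∘ neg(r(m ∘ m ∘ q, r(k ∘ k ∘ k ∘ m ∘ q ∘ q ∘ q, r(m, q, k) ∘ r(q, q, q), r(r(q, k, m), neg(m), r(q, q, m))), r(k ∘ neg(m) ∘ q ∘ q ∘ r(k, q, m) ∘ r(k, q, q), neg(r(k, k, k)), m ∘ m ∘ m ∘ m ∘ q))) ∘ neg(q) ∘ neg(q)
Sort:  neg(m) ∘ neg(q) ∘ neg(q) ∘ neg(r(m ∘ m ∘ q, r(k ∘ k ∘ k ∘ m ∘ q ∘ q ∘ q, r(m, q, k) ∘ r(q, q, q), r(r(q, k, m), neg(m), r(q, q, m))), r(k ∘ neg(m) ∘ q ∘ q ∘ r(k, q, m) ∘ r(k, q, q), neg(r(k, k, k)), m ∘ m ∘ m ∘ m ∘ q)))

Answer: neg(m) ∘ neg(q) ∘ neg(q) ∘ neg(r(m ∘ m ∘ q, r(k ∘ k ∘ k ∘ m ∘ q ∘ q ∘ q, r(m, q, k) ∘ r(q, q, q), r(r(q, k, m), neg(m), r(q, q, m))), r(k ∘ neg(m) ∘ q ∘ q ∘ r(k, q, m) ∘ r(k, q, q), neg(r(k, k, k)), m ∘ m ∘ m ∘ m ∘ q)))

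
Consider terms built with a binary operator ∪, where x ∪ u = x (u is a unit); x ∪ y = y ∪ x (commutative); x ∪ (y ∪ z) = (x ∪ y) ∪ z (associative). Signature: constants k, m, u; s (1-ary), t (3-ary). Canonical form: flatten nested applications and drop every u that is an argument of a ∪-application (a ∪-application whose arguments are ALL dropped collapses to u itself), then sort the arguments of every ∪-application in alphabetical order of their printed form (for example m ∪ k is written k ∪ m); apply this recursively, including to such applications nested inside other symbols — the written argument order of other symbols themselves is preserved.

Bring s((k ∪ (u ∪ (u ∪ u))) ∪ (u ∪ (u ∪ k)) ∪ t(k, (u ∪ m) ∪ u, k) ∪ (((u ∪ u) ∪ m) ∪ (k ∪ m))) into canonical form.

Answer: s(k ∪ k ∪ k ∪ m ∪ m ∪ t(k, m, k))

Derivation:
Descend into:  (k ∪ (u ∪ (u ∪ u))) ∪ (u ∪ (u ∪ k)) ∪ t(k, (u ∪ m) ∪ u, k) ∪ (((u ∪ u) ∪ m) ∪ (k ∪ m))
Un-nest:  k ∪ u ∪ u ∪ u ∪ u ∪ u ∪ k ∪ t(k, (u ∪ m) ∪ u, k) ∪ u ∪ u ∪ m ∪ k ∪ m
Simplify inside:  t(k, (u ∪ m) ∪ u, k)  →  t(k, m, k)
Units out:  drop u (×7)
Sort:  k ∪ k ∪ k ∪ m ∪ m ∪ t(k, m, k)
Put back:  s(k ∪ k ∪ k ∪ m ∪ m ∪ t(k, m, k))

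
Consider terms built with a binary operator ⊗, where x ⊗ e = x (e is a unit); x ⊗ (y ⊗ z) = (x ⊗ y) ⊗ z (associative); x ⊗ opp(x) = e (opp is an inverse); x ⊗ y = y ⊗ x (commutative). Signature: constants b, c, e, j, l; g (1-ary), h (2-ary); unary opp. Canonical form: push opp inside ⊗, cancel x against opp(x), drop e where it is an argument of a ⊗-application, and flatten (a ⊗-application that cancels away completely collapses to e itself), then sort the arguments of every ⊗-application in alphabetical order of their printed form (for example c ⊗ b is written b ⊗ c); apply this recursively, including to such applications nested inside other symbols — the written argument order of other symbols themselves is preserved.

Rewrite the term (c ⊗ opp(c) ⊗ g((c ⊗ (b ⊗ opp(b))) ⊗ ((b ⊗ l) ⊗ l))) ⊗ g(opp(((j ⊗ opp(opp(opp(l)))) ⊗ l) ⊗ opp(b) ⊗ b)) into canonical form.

Answer: g(b ⊗ c ⊗ l ⊗ l) ⊗ g(opp(j))

Derivation:
Push opp inside:  distribute opp over ⊗ and collapse double opp
Cancel inverse pairs:  c cancels
Combine occurrences:  g(b ⊗ c ⊗ l ⊗ l) ⊗ g(opp(j))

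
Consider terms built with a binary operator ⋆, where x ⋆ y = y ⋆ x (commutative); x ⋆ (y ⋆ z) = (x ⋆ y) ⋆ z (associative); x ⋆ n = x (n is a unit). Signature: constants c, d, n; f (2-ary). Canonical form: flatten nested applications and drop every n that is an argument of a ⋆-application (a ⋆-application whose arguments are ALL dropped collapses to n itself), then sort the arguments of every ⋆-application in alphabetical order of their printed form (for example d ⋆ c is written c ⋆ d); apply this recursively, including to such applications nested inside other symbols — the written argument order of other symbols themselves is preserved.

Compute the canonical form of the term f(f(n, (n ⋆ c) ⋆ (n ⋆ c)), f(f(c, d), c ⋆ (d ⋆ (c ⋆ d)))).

Answer: f(f(n, c ⋆ c), f(f(c, d), c ⋆ c ⋆ d ⋆ d))

Derivation:
Descend into:  c ⋆ (d ⋆ (c ⋆ d))
Flatten:  c ⋆ d ⋆ c ⋆ d
Order the arguments:  c ⋆ c ⋆ d ⋆ d
Put back:  f(f(n, c ⋆ c), f(f(c, d), c ⋆ c ⋆ d ⋆ d))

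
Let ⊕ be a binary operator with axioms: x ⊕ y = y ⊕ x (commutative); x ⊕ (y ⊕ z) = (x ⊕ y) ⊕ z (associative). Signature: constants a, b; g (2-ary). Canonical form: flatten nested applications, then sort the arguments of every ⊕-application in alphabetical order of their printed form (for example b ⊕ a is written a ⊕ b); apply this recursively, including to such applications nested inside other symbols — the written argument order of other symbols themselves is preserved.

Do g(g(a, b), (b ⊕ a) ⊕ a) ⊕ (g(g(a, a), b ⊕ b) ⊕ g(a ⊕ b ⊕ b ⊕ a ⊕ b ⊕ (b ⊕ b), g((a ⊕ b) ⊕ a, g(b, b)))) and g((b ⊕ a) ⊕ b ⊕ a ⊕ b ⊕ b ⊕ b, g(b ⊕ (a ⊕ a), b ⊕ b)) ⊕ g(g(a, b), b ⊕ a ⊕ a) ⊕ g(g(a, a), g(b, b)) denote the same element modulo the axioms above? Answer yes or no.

Left:  g(g(a, b), (b ⊕ a) ⊕ a) ⊕ (g(g(a, a), b ⊕ b) ⊕ g(a ⊕ b ⊕ b ⊕ a ⊕ b ⊕ (b ⊕ b), g((a ⊕ b) ⊕ a, g(b, b))))
  Merge nested applications:  g(g(a, b), (b ⊕ a) ⊕ a) ⊕ g(g(a, a), b ⊕ b) ⊕ g(a ⊕ b ⊕ b ⊕ a ⊕ b ⊕ (b ⊕ b), g((a ⊕ b) ⊕ a, g(b, b)))
  Simplify inside:  g(g(a, b), (b ⊕ a) ⊕ a)  →  g(g(a, b), a ⊕ a ⊕ b)
  Canonicalize subterm:  g(a ⊕ b ⊕ b ⊕ a ⊕ b ⊕ (b ⊕ b), g((a ⊕ b) ⊕ a, g(b, b)))  →  g(a ⊕ a ⊕ b ⊕ b ⊕ b ⊕ b ⊕ b, g(a ⊕ a ⊕ b, g(b, b)))
  Sort:  g(a ⊕ a ⊕ b ⊕ b ⊕ b ⊕ b ⊕ b, g(a ⊕ a ⊕ b, g(b, b))) ⊕ g(g(a, a), b ⊕ b) ⊕ g(g(a, b), a ⊕ a ⊕ b)
Right:  g((b ⊕ a) ⊕ b ⊕ a ⊕ b ⊕ b ⊕ b, g(b ⊕ (a ⊕ a), b ⊕ b)) ⊕ g(g(a, b), b ⊕ a ⊕ a) ⊕ g(g(a, a), g(b, b))
  Inside:  g((b ⊕ a) ⊕ b ⊕ a ⊕ b ⊕ b ⊕ b, g(b ⊕ (a ⊕ a), b ⊕ b))  →  g(a ⊕ a ⊕ b ⊕ b ⊕ b ⊕ b ⊕ b, g(a ⊕ a ⊕ b, b ⊕ b))
  Canonicalize subterm:  g(g(a, b), b ⊕ a ⊕ a)  →  g(g(a, b), a ⊕ a ⊕ b)
  Order the arguments:  g(a ⊕ a ⊕ b ⊕ b ⊕ b ⊕ b ⊕ b, g(a ⊕ a ⊕ b, b ⊕ b)) ⊕ g(g(a, a), g(b, b)) ⊕ g(g(a, b), a ⊕ a ⊕ b)

Answer: no — g(a ⊕ a ⊕ b ⊕ b ⊕ b ⊕ b ⊕ b, g(a ⊕ a ⊕ b, g(b, b))) ⊕ g(g(a, a), b ⊕ b) ⊕ g(g(a, b), a ⊕ a ⊕ b) vs g(a ⊕ a ⊕ b ⊕ b ⊕ b ⊕ b ⊕ b, g(a ⊕ a ⊕ b, b ⊕ b)) ⊕ g(g(a, a), g(b, b)) ⊕ g(g(a, b), a ⊕ a ⊕ b)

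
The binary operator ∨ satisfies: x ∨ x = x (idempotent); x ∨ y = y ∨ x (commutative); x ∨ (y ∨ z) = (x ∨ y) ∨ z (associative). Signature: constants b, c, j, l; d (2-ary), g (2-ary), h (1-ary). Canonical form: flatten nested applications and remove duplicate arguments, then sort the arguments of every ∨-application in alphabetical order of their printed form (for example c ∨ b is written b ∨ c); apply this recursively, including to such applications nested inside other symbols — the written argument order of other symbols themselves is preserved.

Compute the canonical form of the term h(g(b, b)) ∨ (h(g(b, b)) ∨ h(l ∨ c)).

Flatten:  h(g(b, b)) ∨ h(g(b, b)) ∨ h(l ∨ c)
Canonicalize subterm:  h(l ∨ c)  →  h(c ∨ l)
Deduplicate:  drop duplicate h(g(b, b))
Sort:  h(c ∨ l) ∨ h(g(b, b))

Answer: h(c ∨ l) ∨ h(g(b, b))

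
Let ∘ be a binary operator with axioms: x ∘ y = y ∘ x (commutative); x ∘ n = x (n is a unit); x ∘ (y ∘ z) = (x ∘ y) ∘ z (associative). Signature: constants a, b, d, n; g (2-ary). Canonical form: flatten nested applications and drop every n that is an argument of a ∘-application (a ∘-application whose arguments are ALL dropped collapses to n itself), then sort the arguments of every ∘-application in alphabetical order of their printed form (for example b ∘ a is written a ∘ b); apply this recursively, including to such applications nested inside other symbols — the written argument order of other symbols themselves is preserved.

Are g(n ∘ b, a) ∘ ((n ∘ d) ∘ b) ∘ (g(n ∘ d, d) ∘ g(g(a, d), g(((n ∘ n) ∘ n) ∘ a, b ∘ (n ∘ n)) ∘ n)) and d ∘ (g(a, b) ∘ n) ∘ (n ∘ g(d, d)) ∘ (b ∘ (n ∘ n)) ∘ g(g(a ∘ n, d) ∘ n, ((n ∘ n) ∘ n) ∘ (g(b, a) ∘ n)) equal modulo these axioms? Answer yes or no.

Answer: no — b ∘ d ∘ g(b, a) ∘ g(d, d) ∘ g(g(a, d), g(a, b)) vs b ∘ d ∘ g(a, b) ∘ g(d, d) ∘ g(g(a, d), g(b, a))

Derivation:
Left:  g(n ∘ b, a) ∘ ((n ∘ d) ∘ b) ∘ (g(n ∘ d, d) ∘ g(g(a, d), g(((n ∘ n) ∘ n) ∘ a, b ∘ (n ∘ n)) ∘ n))
  Merge nested applications:  g(n ∘ b, a) ∘ n ∘ d ∘ b ∘ g(n ∘ d, d) ∘ g(g(a, d), g(((n ∘ n) ∘ n) ∘ a, b ∘ (n ∘ n)) ∘ n)
  Simplify inside:  g(n ∘ b, a)  →  g(b, a)
  Simplify inside:  g(n ∘ d, d)  →  g(d, d)
  Inside:  g(g(a, d), g(((n ∘ n) ∘ n) ∘ a, b ∘ (n ∘ n)) ∘ n)  →  g(g(a, d), g(a, b))
  Drop the unit:  drop n
  Sort arguments:  b ∘ d ∘ g(b, a) ∘ g(d, d) ∘ g(g(a, d), g(a, b))
Right:  d ∘ (g(a, b) ∘ n) ∘ (n ∘ g(d, d)) ∘ (b ∘ (n ∘ n)) ∘ g(g(a ∘ n, d) ∘ n, ((n ∘ n) ∘ n) ∘ (g(b, a) ∘ n))
  Flatten:  d ∘ g(a, b) ∘ n ∘ n ∘ g(d, d) ∘ b ∘ n ∘ n ∘ g(g(a ∘ n, d) ∘ n, ((n ∘ n) ∘ n) ∘ (g(b, a) ∘ n))
  Simplify inside:  g(g(a ∘ n, d) ∘ n, ((n ∘ n) ∘ n) ∘ (g(b, a) ∘ n))  →  g(g(a, d), g(b, a))
  Units out:  drop n (×4)
  Sort:  b ∘ d ∘ g(a, b) ∘ g(d, d) ∘ g(g(a, d), g(b, a))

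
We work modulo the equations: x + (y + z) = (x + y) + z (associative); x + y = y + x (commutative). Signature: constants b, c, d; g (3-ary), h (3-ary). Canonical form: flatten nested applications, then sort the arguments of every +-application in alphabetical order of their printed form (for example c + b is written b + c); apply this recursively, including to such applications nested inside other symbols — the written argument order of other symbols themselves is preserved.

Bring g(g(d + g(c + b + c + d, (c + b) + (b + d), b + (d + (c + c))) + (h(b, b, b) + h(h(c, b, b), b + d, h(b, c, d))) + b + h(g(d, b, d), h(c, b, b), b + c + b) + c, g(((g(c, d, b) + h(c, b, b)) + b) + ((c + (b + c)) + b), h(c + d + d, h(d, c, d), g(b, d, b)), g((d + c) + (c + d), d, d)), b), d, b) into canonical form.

Work inside:  d + g(c + b + c + d, (c + b) + (b + d), b + (d + (c + c))) + (h(b, b, b) + h(h(c, b, b), b + d, h(b, c, d))) + b + h(g(d, b, d), h(c, b, b), b + c + b) + c
Flatten:  d + g(c + b + c + d, (c + b) + (b + d), b + (d + (c + c))) + h(b, b, b) + h(h(c, b, b), b + d, h(b, c, d)) + b + h(g(d, b, d), h(c, b, b), b + c + b) + c
Canonicalize subterm:  g(c + b + c + d, (c + b) + (b + d), b + (d + (c + c)))  →  g(b + c + c + d, b + b + c + d, b + c + c + d)
Inside:  h(g(d, b, d), h(c, b, b), b + c + b)  →  h(g(d, b, d), h(c, b, b), b + b + c)
Order the arguments:  b + c + d + g(b + c + c + d, b + b + c + d, b + c + c + d) + h(b, b, b) + h(g(d, b, d), h(c, b, b), b + b + c) + h(h(c, b, b), b + d, h(b, c, d))
Rebuild:  g(g(b + c + d + g(b + c + c + d, b + b + c + d, b + c + c + d) + h(b, b, b) + h(g(d, b, d), h(c, b, b), b + b + c) + h(h(c, b, b), b + d, h(b, c, d)), g(b + b + b + c + c + g(c, d, b) + h(c, b, b), h(c + d + d, h(d, c, d), g(b, d, b)), g(c + c + d + d, d, d)), b), d, b)

Answer: g(g(b + c + d + g(b + c + c + d, b + b + c + d, b + c + c + d) + h(b, b, b) + h(g(d, b, d), h(c, b, b), b + b + c) + h(h(c, b, b), b + d, h(b, c, d)), g(b + b + b + c + c + g(c, d, b) + h(c, b, b), h(c + d + d, h(d, c, d), g(b, d, b)), g(c + c + d + d, d, d)), b), d, b)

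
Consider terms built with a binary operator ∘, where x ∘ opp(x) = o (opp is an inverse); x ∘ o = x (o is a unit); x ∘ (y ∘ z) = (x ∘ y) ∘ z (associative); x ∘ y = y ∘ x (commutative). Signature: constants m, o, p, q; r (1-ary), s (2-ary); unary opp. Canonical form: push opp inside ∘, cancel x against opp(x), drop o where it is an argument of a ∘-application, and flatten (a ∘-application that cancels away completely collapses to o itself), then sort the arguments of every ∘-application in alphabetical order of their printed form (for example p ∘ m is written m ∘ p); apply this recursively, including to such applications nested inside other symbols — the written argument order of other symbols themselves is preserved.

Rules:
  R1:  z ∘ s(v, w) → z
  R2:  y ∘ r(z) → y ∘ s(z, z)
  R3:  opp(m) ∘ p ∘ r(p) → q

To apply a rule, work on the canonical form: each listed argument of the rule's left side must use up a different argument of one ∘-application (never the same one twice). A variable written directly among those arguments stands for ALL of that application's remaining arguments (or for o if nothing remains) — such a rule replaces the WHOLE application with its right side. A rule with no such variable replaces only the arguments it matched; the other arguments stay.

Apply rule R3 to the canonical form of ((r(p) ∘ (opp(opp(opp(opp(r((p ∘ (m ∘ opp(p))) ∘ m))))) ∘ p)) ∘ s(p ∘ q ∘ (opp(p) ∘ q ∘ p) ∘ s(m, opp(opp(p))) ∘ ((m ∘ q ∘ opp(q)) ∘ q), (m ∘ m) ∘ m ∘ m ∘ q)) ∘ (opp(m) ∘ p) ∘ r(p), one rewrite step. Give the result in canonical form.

Canonical form:  opp(m) ∘ p ∘ p ∘ r(m ∘ m) ∘ r(p) ∘ r(p) ∘ s(m ∘ p ∘ q ∘ q ∘ q ∘ s(m, p), m ∘ m ∘ m ∘ m ∘ q)
Apply R3:  consuming opp(m), p, r(p)
New term:  p ∘ q ∘ r(m ∘ m) ∘ r(p) ∘ s(m ∘ p ∘ q ∘ q ∘ q ∘ s(m, p), m ∘ m ∘ m ∘ m ∘ q)

Answer: p ∘ q ∘ r(m ∘ m) ∘ r(p) ∘ s(m ∘ p ∘ q ∘ q ∘ q ∘ s(m, p), m ∘ m ∘ m ∘ m ∘ q)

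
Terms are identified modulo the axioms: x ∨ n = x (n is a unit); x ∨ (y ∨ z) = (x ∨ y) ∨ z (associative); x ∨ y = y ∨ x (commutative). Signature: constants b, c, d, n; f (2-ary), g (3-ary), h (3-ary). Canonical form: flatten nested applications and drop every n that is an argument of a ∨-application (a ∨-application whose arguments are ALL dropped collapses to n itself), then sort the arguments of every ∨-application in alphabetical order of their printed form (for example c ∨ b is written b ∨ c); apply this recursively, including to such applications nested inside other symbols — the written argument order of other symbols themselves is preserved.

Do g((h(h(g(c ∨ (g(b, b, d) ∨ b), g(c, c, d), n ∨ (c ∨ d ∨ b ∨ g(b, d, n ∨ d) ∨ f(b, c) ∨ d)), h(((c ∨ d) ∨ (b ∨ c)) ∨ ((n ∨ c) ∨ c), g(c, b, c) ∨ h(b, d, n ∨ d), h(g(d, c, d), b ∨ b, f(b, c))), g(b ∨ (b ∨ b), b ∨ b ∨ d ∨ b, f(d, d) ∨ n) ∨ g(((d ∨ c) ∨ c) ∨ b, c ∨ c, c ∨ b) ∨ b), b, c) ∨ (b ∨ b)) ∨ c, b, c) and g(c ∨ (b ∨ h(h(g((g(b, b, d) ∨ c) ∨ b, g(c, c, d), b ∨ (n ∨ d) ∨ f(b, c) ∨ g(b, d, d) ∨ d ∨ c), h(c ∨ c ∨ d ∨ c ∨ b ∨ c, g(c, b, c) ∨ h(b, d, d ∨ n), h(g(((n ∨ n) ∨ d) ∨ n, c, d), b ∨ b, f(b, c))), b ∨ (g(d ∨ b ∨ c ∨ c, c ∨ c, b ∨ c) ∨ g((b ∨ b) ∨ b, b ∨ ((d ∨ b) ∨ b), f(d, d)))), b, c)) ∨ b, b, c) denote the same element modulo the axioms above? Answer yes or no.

Left:  g((h(h(g(c ∨ (g(b, b, d) ∨ b), g(c, c, d), n ∨ (c ∨ d ∨ b ∨ g(b, d, n ∨ d) ∨ f(b, c) ∨ d)), h(((c ∨ d) ∨ (b ∨ c)) ∨ ((n ∨ c) ∨ c), g(c, b, c) ∨ h(b, d, n ∨ d), h(g(d, c, d), b ∨ b, f(b, c))), g(b ∨ (b ∨ b), b ∨ b ∨ d ∨ b, f(d, d) ∨ n) ∨ g(((d ∨ c) ∨ c) ∨ b, c ∨ c, c ∨ b) ∨ b), b, c) ∨ (b ∨ b)) ∨ c, b, c)
  Focus inside:  (h(h(g(c ∨ (g(b, b, d) ∨ b), g(c, c, d), n ∨ (c ∨ d ∨ b ∨ g(b, d, n ∨ d) ∨ f(b, c) ∨ d)), h(((c ∨ d) ∨ (b ∨ c)) ∨ ((n ∨ c) ∨ c), g(c, b, c) ∨ h(b, d, n ∨ d), h(g(d, c, d), b ∨ b, f(b, c))), g(b ∨ (b ∨ b), b ∨ b ∨ d ∨ b, f(d, d) ∨ n) ∨ g(((d ∨ c) ∨ c) ∨ b, c ∨ c, c ∨ b) ∨ b), b, c) ∨ (b ∨ b)) ∨ c
  Merge nested applications:  h(h(g(c ∨ (g(b, b, d) ∨ b), g(c, c, d), n ∨ (c ∨ d ∨ b ∨ g(b, d, n ∨ d) ∨ f(b, c) ∨ d)), h(((c ∨ d) ∨ (b ∨ c)) ∨ ((n ∨ c) ∨ c), g(c, b, c) ∨ h(b, d, n ∨ d), h(g(d, c, d), b ∨ b, f(b, c))), g(b ∨ (b ∨ b), b ∨ b ∨ d ∨ b, f(d, d) ∨ n) ∨ g(((d ∨ c) ∨ c) ∨ b, c ∨ c, c ∨ b) ∨ b), b, c) ∨ b ∨ b ∨ c
  Simplify inside:  h(h(g(c ∨ (g(b, b, d) ∨ b), g(c, c, d), n ∨ (c ∨ d ∨ b ∨ g(b, d, n ∨ d) ∨ f(b, c) ∨ d)), h(((c ∨ d) ∨ (b ∨ c)) ∨ ((n ∨ c) ∨ c), g(c, b, c) ∨ h(b, d, n ∨ d), h(g(d, c, d), b ∨ b, f(b, c))), g(b ∨ (b ∨ b), b ∨ b ∨ d ∨ b, f(d, d) ∨ n) ∨ g(((d ∨ c) ∨ c) ∨ b, c ∨ c, c ∨ b) ∨ b), b, c)  →  h(h(g(b ∨ c ∨ g(b, b, d), g(c, c, d), b ∨ c ∨ d ∨ d ∨ f(b, c) ∨ g(b, d, d)), h(b ∨ c ∨ c ∨ c ∨ c ∨ d, g(c, b, c) ∨ h(b, d, d), h(g(d, c, d), b ∨ b, f(b, c))), b ∨ g(b ∨ b ∨ b, b ∨ b ∨ b ∨ d, f(d, d)) ∨ g(b ∨ c ∨ c ∨ d, c ∨ c, b ∨ c)), b, c)
  Order the arguments:  b ∨ b ∨ c ∨ h(h(g(b ∨ c ∨ g(b, b, d), g(c, c, d), b ∨ c ∨ d ∨ d ∨ f(b, c) ∨ g(b, d, d)), h(b ∨ c ∨ c ∨ c ∨ c ∨ d, g(c, b, c) ∨ h(b, d, d), h(g(d, c, d), b ∨ b, f(b, c))), b ∨ g(b ∨ b ∨ b, b ∨ b ∨ b ∨ d, f(d, d)) ∨ g(b ∨ c ∨ c ∨ d, c ∨ c, b ∨ c)), b, c)
  Rebuild:  g(b ∨ b ∨ c ∨ h(h(g(b ∨ c ∨ g(b, b, d), g(c, c, d), b ∨ c ∨ d ∨ d ∨ f(b, c) ∨ g(b, d, d)), h(b ∨ c ∨ c ∨ c ∨ c ∨ d, g(c, b, c) ∨ h(b, d, d), h(g(d, c, d), b ∨ b, f(b, c))), b ∨ g(b ∨ b ∨ b, b ∨ b ∨ b ∨ d, f(d, d)) ∨ g(b ∨ c ∨ c ∨ d, c ∨ c, b ∨ c)), b, c), b, c)
Right:  g(c ∨ (b ∨ h(h(g((g(b, b, d) ∨ c) ∨ b, g(c, c, d), b ∨ (n ∨ d) ∨ f(b, c) ∨ g(b, d, d) ∨ d ∨ c), h(c ∨ c ∨ d ∨ c ∨ b ∨ c, g(c, b, c) ∨ h(b, d, d ∨ n), h(g(((n ∨ n) ∨ d) ∨ n, c, d), b ∨ b, f(b, c))), b ∨ (g(d ∨ b ∨ c ∨ c, c ∨ c, b ∨ c) ∨ g((b ∨ b) ∨ b, b ∨ ((d ∨ b) ∨ b), f(d, d)))), b, c)) ∨ b, b, c)
  Focus inside:  c ∨ (b ∨ h(h(g((g(b, b, d) ∨ c) ∨ b, g(c, c, d), b ∨ (n ∨ d) ∨ f(b, c) ∨ g(b, d, d) ∨ d ∨ c), h(c ∨ c ∨ d ∨ c ∨ b ∨ c, g(c, b, c) ∨ h(b, d, d ∨ n), h(g(((n ∨ n) ∨ d) ∨ n, c, d), b ∨ b, f(b, c))), b ∨ (g(d ∨ b ∨ c ∨ c, c ∨ c, b ∨ c) ∨ g((b ∨ b) ∨ b, b ∨ ((d ∨ b) ∨ b), f(d, d)))), b, c)) ∨ b
  Un-nest:  c ∨ b ∨ h(h(g((g(b, b, d) ∨ c) ∨ b, g(c, c, d), b ∨ (n ∨ d) ∨ f(b, c) ∨ g(b, d, d) ∨ d ∨ c), h(c ∨ c ∨ d ∨ c ∨ b ∨ c, g(c, b, c) ∨ h(b, d, d ∨ n), h(g(((n ∨ n) ∨ d) ∨ n, c, d), b ∨ b, f(b, c))), b ∨ (g(d ∨ b ∨ c ∨ c, c ∨ c, b ∨ c) ∨ g((b ∨ b) ∨ b, b ∨ ((d ∨ b) ∨ b), f(d, d)))), b, c) ∨ b
  Canonicalize subterm:  h(h(g((g(b, b, d) ∨ c) ∨ b, g(c, c, d), b ∨ (n ∨ d) ∨ f(b, c) ∨ g(b, d, d) ∨ d ∨ c), h(c ∨ c ∨ d ∨ c ∨ b ∨ c, g(c, b, c) ∨ h(b, d, d ∨ n), h(g(((n ∨ n) ∨ d) ∨ n, c, d), b ∨ b, f(b, c))), b ∨ (g(d ∨ b ∨ c ∨ c, c ∨ c, b ∨ c) ∨ g((b ∨ b) ∨ b, b ∨ ((d ∨ b) ∨ b), f(d, d)))), b, c)  →  h(h(g(b ∨ c ∨ g(b, b, d), g(c, c, d), b ∨ c ∨ d ∨ d ∨ f(b, c) ∨ g(b, d, d)), h(b ∨ c ∨ c ∨ c ∨ c ∨ d, g(c, b, c) ∨ h(b, d, d), h(g(d, c, d), b ∨ b, f(b, c))), b ∨ g(b ∨ b ∨ b, b ∨ b ∨ b ∨ d, f(d, d)) ∨ g(b ∨ c ∨ c ∨ d, c ∨ c, b ∨ c)), b, c)
  Sort arguments:  b ∨ b ∨ c ∨ h(h(g(b ∨ c ∨ g(b, b, d), g(c, c, d), b ∨ c ∨ d ∨ d ∨ f(b, c) ∨ g(b, d, d)), h(b ∨ c ∨ c ∨ c ∨ c ∨ d, g(c, b, c) ∨ h(b, d, d), h(g(d, c, d), b ∨ b, f(b, c))), b ∨ g(b ∨ b ∨ b, b ∨ b ∨ b ∨ d, f(d, d)) ∨ g(b ∨ c ∨ c ∨ d, c ∨ c, b ∨ c)), b, c)
  Rebuild:  g(b ∨ b ∨ c ∨ h(h(g(b ∨ c ∨ g(b, b, d), g(c, c, d), b ∨ c ∨ d ∨ d ∨ f(b, c) ∨ g(b, d, d)), h(b ∨ c ∨ c ∨ c ∨ c ∨ d, g(c, b, c) ∨ h(b, d, d), h(g(d, c, d), b ∨ b, f(b, c))), b ∨ g(b ∨ b ∨ b, b ∨ b ∨ b ∨ d, f(d, d)) ∨ g(b ∨ c ∨ c ∨ d, c ∨ c, b ∨ c)), b, c), b, c)

Answer: yes — both canonical forms are g(b ∨ b ∨ c ∨ h(h(g(b ∨ c ∨ g(b, b, d), g(c, c, d), b ∨ c ∨ d ∨ d ∨ f(b, c) ∨ g(b, d, d)), h(b ∨ c ∨ c ∨ c ∨ c ∨ d, g(c, b, c) ∨ h(b, d, d), h(g(d, c, d), b ∨ b, f(b, c))), b ∨ g(b ∨ b ∨ b, b ∨ b ∨ b ∨ d, f(d, d)) ∨ g(b ∨ c ∨ c ∨ d, c ∨ c, b ∨ c)), b, c), b, c)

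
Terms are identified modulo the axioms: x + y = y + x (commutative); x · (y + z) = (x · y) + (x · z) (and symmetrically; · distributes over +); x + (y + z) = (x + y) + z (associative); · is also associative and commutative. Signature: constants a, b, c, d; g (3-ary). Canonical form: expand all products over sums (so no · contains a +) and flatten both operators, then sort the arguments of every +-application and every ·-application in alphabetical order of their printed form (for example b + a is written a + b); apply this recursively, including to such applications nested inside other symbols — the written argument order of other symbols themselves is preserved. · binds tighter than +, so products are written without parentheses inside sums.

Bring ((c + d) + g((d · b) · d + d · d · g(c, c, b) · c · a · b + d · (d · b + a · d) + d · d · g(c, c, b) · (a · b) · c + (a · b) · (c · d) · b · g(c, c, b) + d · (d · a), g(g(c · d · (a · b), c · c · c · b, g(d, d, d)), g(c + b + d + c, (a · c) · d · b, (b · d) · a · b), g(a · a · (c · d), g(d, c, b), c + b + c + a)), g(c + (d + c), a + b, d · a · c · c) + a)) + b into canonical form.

Answer: b + c + d + g(a · b · b · c · d · g(c, c, b) + a · b · c · d · d · g(c, c, b) + a · b · c · d · d · g(c, c, b) + a · d · d + a · d · d + b · d · d + b · d · d, g(g(a · b · c · d, b · c · c · c, g(d, d, d)), g(b + c + c + d, a · b · c · d, a · b · b · d), g(a · a · c · d, g(d, c, b), a + b + c + c)), a + g(c + c + d, a + b, a · c · c · d))

Derivation:
Distribute:  c + d + g(a · b · b · c · d · g(c, c, b) + a · b · c · d · d · g(c, c, b) + a · b · c · d · d · g(c, c, b) + a · d · d + a · d · d + b · d · d + b · d · d, g(g(a · b · c · d, b · c · c · c, g(d, d, d)), g(b + c + c + d, a · b · c · d, a · b · b · d), g(a · a · c · d, g(d, c, b), a + b + c + c)), a + g(c + c + d, a + b, a · c · c · d)) + b
Sort:  b + c + d + g(a · b · b · c · d · g(c, c, b) + a · b · c · d · d · g(c, c, b) + a · b · c · d · d · g(c, c, b) + a · d · d + a · d · d + b · d · d + b · d · d, g(g(a · b · c · d, b · c · c · c, g(d, d, d)), g(b + c + c + d, a · b · c · d, a · b · b · d), g(a · a · c · d, g(d, c, b), a + b + c + c)), a + g(c + c + d, a + b, a · c · c · d))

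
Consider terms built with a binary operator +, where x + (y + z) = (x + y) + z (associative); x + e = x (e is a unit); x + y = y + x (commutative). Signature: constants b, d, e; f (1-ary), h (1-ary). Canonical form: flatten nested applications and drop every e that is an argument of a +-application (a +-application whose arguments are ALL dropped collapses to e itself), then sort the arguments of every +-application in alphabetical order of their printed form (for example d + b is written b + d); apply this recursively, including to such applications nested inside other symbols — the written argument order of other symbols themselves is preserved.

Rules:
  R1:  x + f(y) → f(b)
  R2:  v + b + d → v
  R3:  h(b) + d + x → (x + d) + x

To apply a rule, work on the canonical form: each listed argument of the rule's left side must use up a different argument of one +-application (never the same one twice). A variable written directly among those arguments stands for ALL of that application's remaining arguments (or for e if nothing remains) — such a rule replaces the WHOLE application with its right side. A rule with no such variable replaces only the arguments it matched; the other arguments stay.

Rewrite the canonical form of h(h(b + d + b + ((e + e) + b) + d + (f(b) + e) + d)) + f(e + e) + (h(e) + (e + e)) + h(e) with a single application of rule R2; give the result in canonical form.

Canonical form:  f(e) + h(e) + h(e) + h(h(b + b + b + d + d + d + f(b)))
R2 matches:  uses b, d;  v := b + b + d + d + f(b)
The variable takes the whole remainder — replace the entire application.
New term:  f(e) + h(e) + h(e) + h(h(b + b + d + d + f(b)))

Answer: f(e) + h(e) + h(e) + h(h(b + b + d + d + f(b)))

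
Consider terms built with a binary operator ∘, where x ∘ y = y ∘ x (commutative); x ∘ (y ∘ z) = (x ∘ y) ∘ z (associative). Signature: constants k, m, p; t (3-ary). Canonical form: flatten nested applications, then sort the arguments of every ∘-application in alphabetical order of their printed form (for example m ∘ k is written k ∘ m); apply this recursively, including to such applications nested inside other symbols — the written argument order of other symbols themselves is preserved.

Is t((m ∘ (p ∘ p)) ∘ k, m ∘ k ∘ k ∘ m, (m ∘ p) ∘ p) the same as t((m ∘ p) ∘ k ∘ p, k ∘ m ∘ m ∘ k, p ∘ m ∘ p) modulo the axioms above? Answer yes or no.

Answer: yes — both canonical forms are t(k ∘ m ∘ p ∘ p, k ∘ k ∘ m ∘ m, m ∘ p ∘ p)

Derivation:
Left:  t((m ∘ (p ∘ p)) ∘ k, m ∘ k ∘ k ∘ m, (m ∘ p) ∘ p)
  Focus inside:  (m ∘ (p ∘ p)) ∘ k
  Flatten:  m ∘ p ∘ p ∘ k
  Sort arguments:  k ∘ m ∘ p ∘ p
  Put back:  t(k ∘ m ∘ p ∘ p, k ∘ k ∘ m ∘ m, m ∘ p ∘ p)
Right:  t((m ∘ p) ∘ k ∘ p, k ∘ m ∘ m ∘ k, p ∘ m ∘ p)
  Descend into:  (m ∘ p) ∘ k ∘ p
  Un-nest:  m ∘ p ∘ k ∘ p
  Order the arguments:  k ∘ m ∘ p ∘ p
  Put back:  t(k ∘ m ∘ p ∘ p, k ∘ k ∘ m ∘ m, m ∘ p ∘ p)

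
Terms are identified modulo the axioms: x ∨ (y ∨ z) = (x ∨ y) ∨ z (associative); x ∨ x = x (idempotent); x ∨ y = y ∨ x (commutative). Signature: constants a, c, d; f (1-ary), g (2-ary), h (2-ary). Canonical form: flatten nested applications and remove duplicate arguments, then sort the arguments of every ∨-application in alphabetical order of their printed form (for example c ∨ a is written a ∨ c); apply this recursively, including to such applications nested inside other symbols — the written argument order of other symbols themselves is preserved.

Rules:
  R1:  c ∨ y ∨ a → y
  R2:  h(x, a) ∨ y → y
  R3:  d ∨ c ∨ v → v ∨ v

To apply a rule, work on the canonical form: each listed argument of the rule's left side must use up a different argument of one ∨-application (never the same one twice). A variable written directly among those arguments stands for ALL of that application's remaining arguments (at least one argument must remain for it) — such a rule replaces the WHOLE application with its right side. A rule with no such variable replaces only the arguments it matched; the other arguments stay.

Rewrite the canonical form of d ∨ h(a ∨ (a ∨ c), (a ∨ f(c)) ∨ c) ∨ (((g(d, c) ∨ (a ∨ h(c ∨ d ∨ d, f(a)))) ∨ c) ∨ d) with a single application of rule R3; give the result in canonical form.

Canonical form:  a ∨ c ∨ d ∨ g(d, c) ∨ h(a ∨ c, a ∨ c ∨ f(c)) ∨ h(c ∨ d, f(a))
R3 matches:  uses c, d;  v := a ∨ g(d, c) ∨ h(a ∨ c, a ∨ c ∨ f(c)) ∨ h(c ∨ d, f(a))
The extension variable absorbs all remaining arguments, so the whole application is rewritten.
Giving:  a ∨ g(d, c) ∨ h(a ∨ c, a ∨ c ∨ f(c)) ∨ h(c ∨ d, f(a))

Answer: a ∨ g(d, c) ∨ h(a ∨ c, a ∨ c ∨ f(c)) ∨ h(c ∨ d, f(a))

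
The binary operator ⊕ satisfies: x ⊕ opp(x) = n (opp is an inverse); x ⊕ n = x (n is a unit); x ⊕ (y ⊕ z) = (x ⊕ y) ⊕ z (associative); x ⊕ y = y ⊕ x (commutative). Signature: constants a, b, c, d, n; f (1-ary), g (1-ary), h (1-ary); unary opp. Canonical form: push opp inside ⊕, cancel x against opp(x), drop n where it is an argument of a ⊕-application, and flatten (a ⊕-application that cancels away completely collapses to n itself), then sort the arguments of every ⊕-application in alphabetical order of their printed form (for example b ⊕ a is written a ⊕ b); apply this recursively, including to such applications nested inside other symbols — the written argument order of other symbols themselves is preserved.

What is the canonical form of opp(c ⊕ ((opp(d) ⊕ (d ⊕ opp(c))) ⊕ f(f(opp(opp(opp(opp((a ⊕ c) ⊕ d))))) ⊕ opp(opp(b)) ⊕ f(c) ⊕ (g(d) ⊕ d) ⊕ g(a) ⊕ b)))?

Push opp inside:  distribute opp over ⊕ and collapse double opp
Cancel inverse pairs:  c cancels; d cancels
Combine occurrences:  opp(f(b ⊕ b ⊕ d ⊕ f(a ⊕ c ⊕ d) ⊕ f(c) ⊕ g(a) ⊕ g(d)))

Answer: opp(f(b ⊕ b ⊕ d ⊕ f(a ⊕ c ⊕ d) ⊕ f(c) ⊕ g(a) ⊕ g(d)))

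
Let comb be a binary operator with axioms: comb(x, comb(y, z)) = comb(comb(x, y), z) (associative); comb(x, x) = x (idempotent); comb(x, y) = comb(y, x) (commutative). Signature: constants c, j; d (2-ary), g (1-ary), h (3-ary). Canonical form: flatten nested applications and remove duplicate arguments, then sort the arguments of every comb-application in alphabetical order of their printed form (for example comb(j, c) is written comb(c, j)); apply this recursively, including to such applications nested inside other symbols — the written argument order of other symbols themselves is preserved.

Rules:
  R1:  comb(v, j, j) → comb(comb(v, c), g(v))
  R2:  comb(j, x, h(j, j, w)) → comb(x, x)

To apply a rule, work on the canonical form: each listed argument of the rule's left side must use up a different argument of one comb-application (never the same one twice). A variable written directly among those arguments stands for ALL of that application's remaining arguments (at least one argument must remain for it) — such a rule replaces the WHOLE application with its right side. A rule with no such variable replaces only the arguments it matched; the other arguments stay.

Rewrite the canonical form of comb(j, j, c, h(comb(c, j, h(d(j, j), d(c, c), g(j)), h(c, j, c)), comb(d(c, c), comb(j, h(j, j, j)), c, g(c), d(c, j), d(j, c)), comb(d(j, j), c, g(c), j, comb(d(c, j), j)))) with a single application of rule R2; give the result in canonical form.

Answer: comb(c, h(comb(c, h(c, j, c), h(d(j, j), d(c, c), g(j)), j), comb(c, d(c, c), d(c, j), d(j, c), g(c)), comb(c, d(c, j), d(j, j), g(c), j)), j)

Derivation:
Canonical form:  comb(c, h(comb(c, h(c, j, c), h(d(j, j), d(c, c), g(j)), j), comb(c, d(c, c), d(c, j), d(j, c), g(c), h(j, j, j), j), comb(c, d(c, j), d(j, j), g(c), j)), j)
Match R2:  consume h(j, j, j), j;  w := j, x := comb(c, d(c, c), d(c, j), d(j, c), g(c))
The variable takes the whole remainder — replace the entire application.
Result:  comb(c, h(comb(c, h(c, j, c), h(d(j, j), d(c, c), g(j)), j), comb(c, d(c, c), d(c, j), d(j, c), g(c)), comb(c, d(c, j), d(j, j), g(c), j)), j)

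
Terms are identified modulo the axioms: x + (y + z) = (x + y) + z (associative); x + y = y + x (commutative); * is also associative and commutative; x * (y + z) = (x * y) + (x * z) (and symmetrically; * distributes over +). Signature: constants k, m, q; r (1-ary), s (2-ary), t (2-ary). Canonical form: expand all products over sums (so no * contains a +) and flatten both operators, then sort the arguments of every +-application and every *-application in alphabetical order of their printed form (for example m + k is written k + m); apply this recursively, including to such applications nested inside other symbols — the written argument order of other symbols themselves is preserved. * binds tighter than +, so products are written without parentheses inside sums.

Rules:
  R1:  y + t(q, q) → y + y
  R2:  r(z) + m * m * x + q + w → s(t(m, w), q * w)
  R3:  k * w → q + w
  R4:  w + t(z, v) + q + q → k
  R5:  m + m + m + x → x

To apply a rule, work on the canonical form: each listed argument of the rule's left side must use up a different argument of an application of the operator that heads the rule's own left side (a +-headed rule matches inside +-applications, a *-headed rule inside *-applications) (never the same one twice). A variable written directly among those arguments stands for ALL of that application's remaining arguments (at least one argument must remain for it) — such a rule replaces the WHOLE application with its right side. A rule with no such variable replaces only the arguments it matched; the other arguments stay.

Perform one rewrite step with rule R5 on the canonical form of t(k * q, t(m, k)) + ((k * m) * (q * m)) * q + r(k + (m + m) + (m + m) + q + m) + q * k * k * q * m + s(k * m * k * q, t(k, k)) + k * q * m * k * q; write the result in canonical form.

Canonical form:  k * k * m * q * q + k * k * m * q * q + k * m * m * q * q + r(k + m + m + m + m + m + q) + s(k * k * m * q, t(k, k)) + t(k * q, t(m, k))
Apply R5:  consuming m, m, m;  x := k + m + m + q
The variable takes the whole remainder — replace the entire application.
Result:  k * k * m * q * q + k * k * m * q * q + k * m * m * q * q + r(k + m + m + q) + s(k * k * m * q, t(k, k)) + t(k * q, t(m, k))

Answer: k * k * m * q * q + k * k * m * q * q + k * m * m * q * q + r(k + m + m + q) + s(k * k * m * q, t(k, k)) + t(k * q, t(m, k))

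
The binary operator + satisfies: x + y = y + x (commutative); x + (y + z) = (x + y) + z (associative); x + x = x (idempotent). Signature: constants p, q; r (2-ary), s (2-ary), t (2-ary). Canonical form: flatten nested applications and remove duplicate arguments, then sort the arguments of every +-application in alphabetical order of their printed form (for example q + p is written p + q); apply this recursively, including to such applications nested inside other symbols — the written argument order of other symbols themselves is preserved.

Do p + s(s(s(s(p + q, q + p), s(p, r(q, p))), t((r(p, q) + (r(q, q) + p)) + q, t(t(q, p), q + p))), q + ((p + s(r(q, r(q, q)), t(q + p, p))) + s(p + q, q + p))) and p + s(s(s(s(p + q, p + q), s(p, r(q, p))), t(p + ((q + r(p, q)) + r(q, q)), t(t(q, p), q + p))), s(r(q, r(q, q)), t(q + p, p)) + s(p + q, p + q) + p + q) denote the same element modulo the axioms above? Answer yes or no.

Answer: yes — both canonical forms are p + s(s(s(s(p + q, p + q), s(p, r(q, p))), t(p + q + r(p, q) + r(q, q), t(t(q, p), p + q))), p + q + s(p + q, p + q) + s(r(q, r(q, q)), t(p + q, p)))

Derivation:
Left:  p + s(s(s(s(p + q, q + p), s(p, r(q, p))), t((r(p, q) + (r(q, q) + p)) + q, t(t(q, p), q + p))), q + ((p + s(r(q, r(q, q)), t(q + p, p))) + s(p + q, q + p)))
  Canonicalize subterm:  s(s(s(s(p + q, q + p), s(p, r(q, p))), t((r(p, q) + (r(q, q) + p)) + q, t(t(q, p), q + p))), q + ((p + s(r(q, r(q, q)), t(q + p, p))) + s(p + q, q + p)))  →  s(s(s(s(p + q, p + q), s(p, r(q, p))), t(p + q + r(p, q) + r(q, q), t(t(q, p), p + q))), p + q + s(p + q, p + q) + s(r(q, r(q, q)), t(p + q, p)))
  Sort arguments:  p + s(s(s(s(p + q, p + q), s(p, r(q, p))), t(p + q + r(p, q) + r(q, q), t(t(q, p), p + q))), p + q + s(p + q, p + q) + s(r(q, r(q, q)), t(p + q, p)))
Right:  p + s(s(s(s(p + q, p + q), s(p, r(q, p))), t(p + ((q + r(p, q)) + r(q, q)), t(t(q, p), q + p))), s(r(q, r(q, q)), t(q + p, p)) + s(p + q, p + q) + p + q)
  Canonicalize subterm:  s(s(s(s(p + q, p + q), s(p, r(q, p))), t(p + ((q + r(p, q)) + r(q, q)), t(t(q, p), q + p))), s(r(q, r(q, q)), t(q + p, p)) + s(p + q, p + q) + p + q)  →  s(s(s(s(p + q, p + q), s(p, r(q, p))), t(p + q + r(p, q) + r(q, q), t(t(q, p), p + q))), p + q + s(p + q, p + q) + s(r(q, r(q, q)), t(p + q, p)))
  Sort arguments:  p + s(s(s(s(p + q, p + q), s(p, r(q, p))), t(p + q + r(p, q) + r(q, q), t(t(q, p), p + q))), p + q + s(p + q, p + q) + s(r(q, r(q, q)), t(p + q, p)))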